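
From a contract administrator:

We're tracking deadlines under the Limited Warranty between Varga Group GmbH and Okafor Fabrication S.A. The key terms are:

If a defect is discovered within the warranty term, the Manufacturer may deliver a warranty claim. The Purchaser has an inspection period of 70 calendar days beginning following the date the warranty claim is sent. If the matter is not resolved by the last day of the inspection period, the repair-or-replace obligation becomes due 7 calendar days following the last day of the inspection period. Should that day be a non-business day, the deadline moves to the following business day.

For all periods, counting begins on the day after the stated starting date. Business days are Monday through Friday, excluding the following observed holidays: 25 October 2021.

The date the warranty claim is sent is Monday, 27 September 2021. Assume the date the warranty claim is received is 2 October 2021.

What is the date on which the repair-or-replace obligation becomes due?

Adding 70 calendar days to 27 September 2021 gives 6 December 2021, which is the last day of the inspection period.
The date on which the repair-or-replace obligation becomes due: 7 calendar days after 6 December 2021 is 13 December 2021. 13 December 2021 is a Monday and is not a listed holiday, so no roll-forward applies.

13 December 2021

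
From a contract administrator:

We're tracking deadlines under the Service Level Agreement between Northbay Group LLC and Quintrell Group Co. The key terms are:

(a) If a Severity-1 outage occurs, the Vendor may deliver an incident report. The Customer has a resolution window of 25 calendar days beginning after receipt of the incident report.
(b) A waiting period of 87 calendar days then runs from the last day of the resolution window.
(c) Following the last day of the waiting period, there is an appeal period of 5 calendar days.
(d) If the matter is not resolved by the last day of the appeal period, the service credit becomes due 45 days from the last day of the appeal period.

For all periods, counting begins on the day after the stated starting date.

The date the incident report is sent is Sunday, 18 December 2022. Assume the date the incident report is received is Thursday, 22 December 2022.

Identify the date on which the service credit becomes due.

2 June 2023

Adding 25 calendar days to 22 December 2022 gives 16 January 2023, which is the last day of the resolution window.
Adding 87 calendar days to 16 January 2023 gives 13 April 2023, which is the last day of the waiting period.
The last day of the appeal period: 13 April 2023 + 5 days = 18 April 2023.
Adding 45 calendar days to 18 April 2023 gives 2 June 2023, which is the date on which the service credit becomes due.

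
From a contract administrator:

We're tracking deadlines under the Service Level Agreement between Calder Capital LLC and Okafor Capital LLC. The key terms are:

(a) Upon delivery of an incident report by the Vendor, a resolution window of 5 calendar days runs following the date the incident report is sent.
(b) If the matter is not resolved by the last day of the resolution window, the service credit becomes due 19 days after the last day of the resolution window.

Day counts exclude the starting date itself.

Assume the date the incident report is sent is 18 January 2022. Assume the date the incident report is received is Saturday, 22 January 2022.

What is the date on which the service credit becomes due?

11 February 2022

Adding 5 calendar days to 18 January 2022 gives 23 January 2022, which is the last day of the resolution window.
The date on which the service credit becomes due: 19 calendar days after 23 January 2022 is 11 February 2022.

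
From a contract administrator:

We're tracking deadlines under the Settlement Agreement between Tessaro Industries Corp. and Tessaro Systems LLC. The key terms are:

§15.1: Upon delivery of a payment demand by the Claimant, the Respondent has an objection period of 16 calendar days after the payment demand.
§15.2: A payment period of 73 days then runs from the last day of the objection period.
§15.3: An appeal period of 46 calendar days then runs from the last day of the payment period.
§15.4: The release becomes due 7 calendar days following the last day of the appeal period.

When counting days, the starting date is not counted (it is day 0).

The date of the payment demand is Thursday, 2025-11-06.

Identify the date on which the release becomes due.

2026-03-28

Adding 16 calendar days to 2025-11-06 gives 2025-11-22, which is the last day of the objection period.
The last day of the payment period: 2025-11-22 + 73 days = 2026-02-03.
The last day of the appeal period: 46 calendar days after 2026-02-03 is 2026-03-21.
The date on which the release becomes due: 7 calendar days after 2026-03-21 is 2026-03-28.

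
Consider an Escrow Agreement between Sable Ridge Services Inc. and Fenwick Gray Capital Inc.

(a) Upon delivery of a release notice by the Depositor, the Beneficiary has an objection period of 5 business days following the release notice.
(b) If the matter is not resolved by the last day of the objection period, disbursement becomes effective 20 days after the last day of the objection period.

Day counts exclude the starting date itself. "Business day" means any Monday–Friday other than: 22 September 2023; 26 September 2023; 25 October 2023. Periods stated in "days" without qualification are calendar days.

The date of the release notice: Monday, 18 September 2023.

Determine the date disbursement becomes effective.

17 October 2023

The last day of the objection period: counting 5 business days from Monday, 18 September 2023 (Sep 19, Sep 20, Sep 21, Sep 25, Sep 27, skipping weekends and the listed holidays on Sep 22, Sep 26) reaches Wednesday, 27 September 2023.
Adding 20 calendar days to 27 September 2023 gives 17 October 2023, which is the date disbursement becomes effective.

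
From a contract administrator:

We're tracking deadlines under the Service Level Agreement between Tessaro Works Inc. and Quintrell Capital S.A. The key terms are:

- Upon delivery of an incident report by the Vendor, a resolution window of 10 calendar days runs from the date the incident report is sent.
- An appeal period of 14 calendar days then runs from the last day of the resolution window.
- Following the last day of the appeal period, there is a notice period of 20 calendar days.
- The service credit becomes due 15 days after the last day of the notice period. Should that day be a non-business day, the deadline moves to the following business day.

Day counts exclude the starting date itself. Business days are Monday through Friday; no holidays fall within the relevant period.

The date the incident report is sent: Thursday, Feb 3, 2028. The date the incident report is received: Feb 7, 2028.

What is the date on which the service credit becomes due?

Apr 3, 2028

The last day of the resolution window: 10 calendar days after Feb 3, 2028 is Feb 13, 2028.
The last day of the appeal period: 14 calendar days after Feb 13, 2028 is Feb 27, 2028.
Adding 20 calendar days to Feb 27, 2028 gives Mar 18, 2028, which is the last day of the notice period.
Adding 15 calendar days to Mar 18, 2028 gives Apr 2, 2028, which is the date on which the service credit becomes due. That falls on a Sunday, so it rolls to the next business day, Monday, Apr 3, 2028.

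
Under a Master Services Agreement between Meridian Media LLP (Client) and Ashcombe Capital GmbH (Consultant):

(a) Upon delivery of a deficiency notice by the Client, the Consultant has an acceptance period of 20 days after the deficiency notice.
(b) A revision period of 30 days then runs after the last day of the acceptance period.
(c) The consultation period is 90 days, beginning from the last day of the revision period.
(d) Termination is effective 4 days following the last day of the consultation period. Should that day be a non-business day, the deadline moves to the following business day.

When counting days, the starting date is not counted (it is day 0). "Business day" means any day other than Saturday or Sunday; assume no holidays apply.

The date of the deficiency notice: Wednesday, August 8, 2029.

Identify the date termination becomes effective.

The last day of the acceptance period: August 8, 2029 + 20 days = August 28, 2029.
The last day of the revision period: 30 calendar days after August 28, 2029 is September 27, 2029.
Adding 90 calendar days to September 27, 2029 gives December 26, 2029, which is the last day of the consultation period.
The date termination becomes effective: 4 calendar days after December 26, 2029 is December 30, 2029. That falls on a Sunday, so it rolls to the next business day, Monday, December 31, 2029.

December 31, 2029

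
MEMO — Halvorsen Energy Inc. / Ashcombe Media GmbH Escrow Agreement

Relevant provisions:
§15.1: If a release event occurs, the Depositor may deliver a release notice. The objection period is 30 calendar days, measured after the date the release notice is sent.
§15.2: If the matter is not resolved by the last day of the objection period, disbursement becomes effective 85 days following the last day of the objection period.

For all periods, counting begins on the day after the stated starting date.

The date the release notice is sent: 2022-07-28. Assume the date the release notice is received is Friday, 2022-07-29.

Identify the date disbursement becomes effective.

2022-11-20

The last day of the objection period: 30 calendar days after 2022-07-28 is 2022-08-27.
The date disbursement becomes effective: 85 calendar days after 2022-08-27 is 2022-11-20.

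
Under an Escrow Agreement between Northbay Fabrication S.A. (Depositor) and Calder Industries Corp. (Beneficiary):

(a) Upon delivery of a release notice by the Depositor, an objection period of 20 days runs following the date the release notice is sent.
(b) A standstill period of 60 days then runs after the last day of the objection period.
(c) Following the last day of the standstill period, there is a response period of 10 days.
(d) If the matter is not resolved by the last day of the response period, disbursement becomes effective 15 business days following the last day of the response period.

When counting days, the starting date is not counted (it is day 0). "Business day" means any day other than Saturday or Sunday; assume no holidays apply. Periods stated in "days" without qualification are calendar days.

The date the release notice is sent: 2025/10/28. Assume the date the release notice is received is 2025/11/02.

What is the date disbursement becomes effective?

The last day of the objection period: 20 calendar days after 2025/10/28 is 2025/11/17.
The last day of the standstill period: 2025/11/17 + 60 days = 2026/01/16.
Adding 10 calendar days to 2026/01/16 gives 2026/01/26, which is the last day of the response period.
The date disbursement becomes effective: counting 15 business days from Monday, 2026/01/26 (Jan 27, Jan 28, Jan 29, Jan 30, …, Feb 12, Feb 13, Feb 16, skipping weekends) reaches Monday, 2026/02/16.

2026/02/16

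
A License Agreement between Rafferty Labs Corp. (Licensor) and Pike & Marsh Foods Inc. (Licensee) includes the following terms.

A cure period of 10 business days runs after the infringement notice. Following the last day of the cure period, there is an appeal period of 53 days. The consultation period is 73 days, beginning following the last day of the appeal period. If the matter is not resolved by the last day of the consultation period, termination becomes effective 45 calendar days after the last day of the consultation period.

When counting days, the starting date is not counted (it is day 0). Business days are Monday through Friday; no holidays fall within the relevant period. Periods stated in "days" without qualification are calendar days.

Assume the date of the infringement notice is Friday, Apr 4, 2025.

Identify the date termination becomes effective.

Oct 6, 2025

The last day of the cure period: 10 business days after Friday, Apr 4, 2025, skipping weekends — Apr 7, Apr 8, Apr 9, Apr 10, Apr 11, Apr 14, Apr 15, Apr 16, Apr 17, Apr 18 — lands on Friday, Apr 18, 2025.
Adding 53 calendar days to Apr 18, 2025 gives Jun 10, 2025, which is the last day of the appeal period.
The last day of the consultation period: 73 calendar days after Jun 10, 2025 is Aug 22, 2025.
The date termination becomes effective: Aug 22, 2025 + 45 days = Oct 6, 2025.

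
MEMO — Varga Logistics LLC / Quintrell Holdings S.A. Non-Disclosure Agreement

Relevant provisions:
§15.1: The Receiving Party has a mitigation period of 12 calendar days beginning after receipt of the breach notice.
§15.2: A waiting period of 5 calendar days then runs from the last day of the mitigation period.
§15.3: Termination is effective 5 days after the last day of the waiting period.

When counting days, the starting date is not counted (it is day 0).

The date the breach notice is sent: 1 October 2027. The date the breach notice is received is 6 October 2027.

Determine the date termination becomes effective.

28 October 2027

The last day of the mitigation period: 6 October 2027 + 12 days = 18 October 2027.
Adding 5 calendar days to 18 October 2027 gives 23 October 2027, which is the last day of the waiting period.
The date termination becomes effective: 23 October 2027 + 5 days = 28 October 2027.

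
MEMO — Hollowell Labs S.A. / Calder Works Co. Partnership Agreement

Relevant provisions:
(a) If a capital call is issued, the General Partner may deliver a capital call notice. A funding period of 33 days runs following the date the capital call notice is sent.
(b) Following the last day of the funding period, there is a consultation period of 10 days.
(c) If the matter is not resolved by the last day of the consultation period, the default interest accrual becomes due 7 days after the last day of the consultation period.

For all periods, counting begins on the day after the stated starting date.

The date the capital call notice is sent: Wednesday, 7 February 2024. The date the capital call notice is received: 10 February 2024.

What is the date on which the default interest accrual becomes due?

The last day of the funding period: 33 calendar days after 7 February 2024 is 11 March 2024.
The last day of the consultation period: 11 March 2024 + 10 days = 21 March 2024.
The date on which the default interest accrual becomes due: 7 calendar days after 21 March 2024 is 28 March 2024.

28 March 2024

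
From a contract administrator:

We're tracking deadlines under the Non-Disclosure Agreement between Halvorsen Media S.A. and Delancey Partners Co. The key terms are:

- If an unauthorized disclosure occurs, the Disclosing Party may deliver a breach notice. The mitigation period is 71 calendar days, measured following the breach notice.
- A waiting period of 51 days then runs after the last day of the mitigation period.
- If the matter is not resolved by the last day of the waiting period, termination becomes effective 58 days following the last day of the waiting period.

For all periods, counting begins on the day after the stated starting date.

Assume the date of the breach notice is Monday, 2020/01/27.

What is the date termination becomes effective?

2020/07/25

The last day of the mitigation period: 2020/01/27 + 71 days = 2020/04/07.
Adding 51 calendar days to 2020/04/07 gives 2020/05/28, which is the last day of the waiting period.
Adding 58 calendar days to 2020/05/28 gives 2020/07/25, which is the date termination becomes effective.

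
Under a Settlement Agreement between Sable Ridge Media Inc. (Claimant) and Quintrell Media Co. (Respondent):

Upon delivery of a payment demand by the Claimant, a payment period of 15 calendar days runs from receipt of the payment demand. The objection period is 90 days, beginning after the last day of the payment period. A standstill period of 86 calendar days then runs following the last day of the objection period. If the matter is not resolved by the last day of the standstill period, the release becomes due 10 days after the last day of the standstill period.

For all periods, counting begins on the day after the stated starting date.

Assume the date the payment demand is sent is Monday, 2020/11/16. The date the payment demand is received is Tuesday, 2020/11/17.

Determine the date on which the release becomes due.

2021/06/06

The last day of the payment period: 15 calendar days after 2020/11/17 is 2020/12/02.
The last day of the objection period: 2020/12/02 + 90 days = 2021/03/02.
Adding 86 calendar days to 2021/03/02 gives 2021/05/27, which is the last day of the standstill period.
The date on which the release becomes due: 10 calendar days after 2021/05/27 is 2021/06/06.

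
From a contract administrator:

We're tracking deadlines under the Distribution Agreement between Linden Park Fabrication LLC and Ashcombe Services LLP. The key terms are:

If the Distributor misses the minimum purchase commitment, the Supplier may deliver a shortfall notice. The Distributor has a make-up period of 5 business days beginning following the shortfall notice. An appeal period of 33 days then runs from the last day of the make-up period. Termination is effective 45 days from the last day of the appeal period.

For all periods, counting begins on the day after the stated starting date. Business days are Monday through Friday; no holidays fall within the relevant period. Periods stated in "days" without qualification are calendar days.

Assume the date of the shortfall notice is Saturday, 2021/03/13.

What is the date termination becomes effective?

2021/06/05

The last day of the make-up period: 5 business days after Saturday, 2021/03/13, skipping weekends — Mar 15, Mar 16, Mar 17, Mar 18, Mar 19 — lands on Friday, 2021/03/19.
The last day of the appeal period: 2021/03/19 + 33 days = 2021/04/21.
The date termination becomes effective: 45 calendar days after 2021/04/21 is 2021/06/05.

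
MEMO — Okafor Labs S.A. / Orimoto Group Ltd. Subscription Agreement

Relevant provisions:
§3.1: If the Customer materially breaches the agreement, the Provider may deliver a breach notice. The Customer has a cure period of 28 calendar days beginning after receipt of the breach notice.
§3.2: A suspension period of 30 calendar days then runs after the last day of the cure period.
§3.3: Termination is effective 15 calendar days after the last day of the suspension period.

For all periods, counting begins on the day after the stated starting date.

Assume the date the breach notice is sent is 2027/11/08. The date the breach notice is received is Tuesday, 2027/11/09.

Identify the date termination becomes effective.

Adding 28 calendar days to 2027/11/09 gives 2027/12/07, which is the last day of the cure period.
The last day of the suspension period: 30 calendar days after 2027/12/07 is 2028/01/06.
Adding 15 calendar days to 2028/01/06 gives 2028/01/21, which is the date termination becomes effective.

2028/01/21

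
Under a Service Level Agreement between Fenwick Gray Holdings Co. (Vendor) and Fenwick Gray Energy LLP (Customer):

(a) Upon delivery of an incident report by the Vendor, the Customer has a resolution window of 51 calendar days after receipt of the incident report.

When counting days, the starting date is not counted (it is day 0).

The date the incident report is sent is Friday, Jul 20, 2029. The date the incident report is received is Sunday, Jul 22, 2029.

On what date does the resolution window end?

The last day of the resolution window: Jul 22, 2029 + 51 days = Sep 11, 2029.

Sep 11, 2029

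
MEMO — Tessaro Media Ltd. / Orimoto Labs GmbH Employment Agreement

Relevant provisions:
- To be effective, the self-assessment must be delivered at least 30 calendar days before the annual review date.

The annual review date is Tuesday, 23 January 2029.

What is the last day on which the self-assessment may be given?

Counting back 30 calendar days from 23 January 2029 gives 24 December 2028.

24 December 2028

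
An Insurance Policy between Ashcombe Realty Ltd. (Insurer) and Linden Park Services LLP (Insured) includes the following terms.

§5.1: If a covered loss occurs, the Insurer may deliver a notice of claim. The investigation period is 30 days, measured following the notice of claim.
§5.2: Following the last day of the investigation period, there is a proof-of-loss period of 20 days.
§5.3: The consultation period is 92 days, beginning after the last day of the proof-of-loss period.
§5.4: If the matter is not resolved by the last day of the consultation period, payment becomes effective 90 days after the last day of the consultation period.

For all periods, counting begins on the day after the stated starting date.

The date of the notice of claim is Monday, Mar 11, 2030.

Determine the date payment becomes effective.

Oct 29, 2030

The last day of the investigation period: 30 calendar days after Mar 11, 2030 is Apr 10, 2030.
The last day of the proof-of-loss period: 20 calendar days after Apr 10, 2030 is Apr 30, 2030.
Adding 92 calendar days to Apr 30, 2030 gives Jul 31, 2030, which is the last day of the consultation period.
Adding 90 calendar days to Jul 31, 2030 gives Oct 29, 2030, which is the date payment becomes effective.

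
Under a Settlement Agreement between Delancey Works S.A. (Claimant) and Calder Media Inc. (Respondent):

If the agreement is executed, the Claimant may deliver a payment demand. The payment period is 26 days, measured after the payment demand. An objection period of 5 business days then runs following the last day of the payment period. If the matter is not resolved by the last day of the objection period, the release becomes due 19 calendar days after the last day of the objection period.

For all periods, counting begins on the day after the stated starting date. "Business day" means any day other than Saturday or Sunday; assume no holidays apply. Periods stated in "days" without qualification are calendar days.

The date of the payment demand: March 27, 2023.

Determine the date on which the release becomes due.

The last day of the payment period: March 27, 2023 + 26 days = April 22, 2023.
The last day of the objection period: counting 5 business days from Saturday, April 22, 2023 (Apr 24, Apr 25, Apr 26, Apr 27, Apr 28, skipping weekends) reaches Friday, April 28, 2023.
Adding 19 calendar days to April 28, 2023 gives May 17, 2023, which is the date on which the release becomes due.

May 17, 2023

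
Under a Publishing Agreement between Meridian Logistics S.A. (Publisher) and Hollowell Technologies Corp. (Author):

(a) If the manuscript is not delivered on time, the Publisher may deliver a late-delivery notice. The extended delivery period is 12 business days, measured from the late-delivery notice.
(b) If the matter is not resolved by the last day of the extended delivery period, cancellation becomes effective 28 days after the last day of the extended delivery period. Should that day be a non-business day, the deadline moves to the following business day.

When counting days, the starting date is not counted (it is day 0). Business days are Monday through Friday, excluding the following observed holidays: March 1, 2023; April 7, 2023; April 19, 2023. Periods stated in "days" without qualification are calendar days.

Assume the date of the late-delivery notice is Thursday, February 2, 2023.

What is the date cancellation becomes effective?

The last day of the extended delivery period: counting 12 business days from Thursday, February 2, 2023 (Feb 3, Feb 6, Feb 7, Feb 8, …, Feb 16, Feb 17, Feb 20, skipping weekends) reaches Monday, February 20, 2023.
Adding 28 calendar days to February 20, 2023 gives March 20, 2023, which is the date cancellation becomes effective. March 20, 2023 is a Monday and is not a listed holiday, so no roll-forward applies.

March 20, 2023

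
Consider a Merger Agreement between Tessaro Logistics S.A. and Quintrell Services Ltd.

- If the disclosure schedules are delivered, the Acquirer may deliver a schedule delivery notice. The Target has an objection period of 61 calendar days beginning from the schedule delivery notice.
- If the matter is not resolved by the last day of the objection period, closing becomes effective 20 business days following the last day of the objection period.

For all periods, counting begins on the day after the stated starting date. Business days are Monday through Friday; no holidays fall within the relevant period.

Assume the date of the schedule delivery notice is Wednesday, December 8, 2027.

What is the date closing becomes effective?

March 6, 2028

Adding 61 calendar days to December 8, 2027 gives February 7, 2028, which is the last day of the objection period.
From Monday, February 7, 2028, 20 business days (Feb 8, Feb 9, Feb 10, Feb 11, …, Mar 2, Mar 3, Mar 6, skipping weekends) brings us to Monday, March 6, 2028, which is the date closing becomes effective.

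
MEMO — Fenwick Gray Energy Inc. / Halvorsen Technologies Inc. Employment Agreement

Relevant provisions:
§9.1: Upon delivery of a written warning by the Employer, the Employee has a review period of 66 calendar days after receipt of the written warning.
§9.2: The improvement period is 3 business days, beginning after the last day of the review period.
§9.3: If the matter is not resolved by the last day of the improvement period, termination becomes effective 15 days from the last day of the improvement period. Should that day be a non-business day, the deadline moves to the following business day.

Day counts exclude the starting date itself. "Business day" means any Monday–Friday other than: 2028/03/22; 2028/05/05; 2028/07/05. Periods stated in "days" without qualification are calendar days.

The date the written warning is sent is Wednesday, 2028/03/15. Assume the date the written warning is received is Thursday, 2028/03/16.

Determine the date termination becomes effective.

2028/06/08

Adding 66 calendar days to 2028/03/16 gives 2028/05/21, which is the last day of the review period.
The last day of the improvement period: 3 business days after Sunday, 2028/05/21, skipping weekends — May 22, May 23, May 24 — lands on Wednesday, 2028/05/24.
The date termination becomes effective: 2028/05/24 + 15 days = 2028/06/08. 2028/06/08 is a Thursday and is not a listed holiday, so no roll-forward applies.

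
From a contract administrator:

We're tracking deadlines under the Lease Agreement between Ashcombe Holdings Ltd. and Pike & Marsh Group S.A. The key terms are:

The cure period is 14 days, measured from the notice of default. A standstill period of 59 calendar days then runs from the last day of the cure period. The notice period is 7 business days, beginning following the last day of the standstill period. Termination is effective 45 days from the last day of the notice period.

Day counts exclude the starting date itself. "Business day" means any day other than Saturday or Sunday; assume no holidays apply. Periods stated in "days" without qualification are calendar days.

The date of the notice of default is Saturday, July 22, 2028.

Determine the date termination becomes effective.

The last day of the cure period: July 22, 2028 + 14 days = August 5, 2028.
The last day of the standstill period: 59 calendar days after August 5, 2028 is October 3, 2028.
The last day of the notice period: 7 business days after Tuesday, October 3, 2028, skipping weekends — Oct 4, Oct 5, Oct 6, Oct 9, Oct 10, Oct 11, Oct 12 — lands on Thursday, October 12, 2028.
The date termination becomes effective: 45 calendar days after October 12, 2028 is November 26, 2028.

November 26, 2028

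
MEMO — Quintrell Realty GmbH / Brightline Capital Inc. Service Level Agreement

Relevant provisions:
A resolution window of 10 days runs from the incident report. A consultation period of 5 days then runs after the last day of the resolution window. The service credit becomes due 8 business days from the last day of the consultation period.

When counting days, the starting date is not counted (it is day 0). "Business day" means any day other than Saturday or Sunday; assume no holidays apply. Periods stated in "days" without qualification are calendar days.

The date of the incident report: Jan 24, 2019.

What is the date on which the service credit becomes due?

Feb 20, 2019

The last day of the resolution window: 10 calendar days after Jan 24, 2019 is Feb 3, 2019.
Adding 5 calendar days to Feb 3, 2019 gives Feb 8, 2019, which is the last day of the consultation period.
The date on which the service credit becomes due: 8 business days after Friday, Feb 8, 2019, skipping weekends — Feb 11, Feb 12, Feb 13, Feb 14, Feb 15, Feb 18, Feb 19, Feb 20 — lands on Wednesday, Feb 20, 2019.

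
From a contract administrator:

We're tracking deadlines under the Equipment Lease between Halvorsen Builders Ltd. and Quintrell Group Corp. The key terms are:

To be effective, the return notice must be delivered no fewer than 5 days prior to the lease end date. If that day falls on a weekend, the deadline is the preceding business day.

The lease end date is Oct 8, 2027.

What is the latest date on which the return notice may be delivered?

Oct 8, 2027 minus 5 days is Oct 3, 2027. That is a Sunday, so the deadline moves back to Friday, Oct 1, 2027.

Oct 1, 2027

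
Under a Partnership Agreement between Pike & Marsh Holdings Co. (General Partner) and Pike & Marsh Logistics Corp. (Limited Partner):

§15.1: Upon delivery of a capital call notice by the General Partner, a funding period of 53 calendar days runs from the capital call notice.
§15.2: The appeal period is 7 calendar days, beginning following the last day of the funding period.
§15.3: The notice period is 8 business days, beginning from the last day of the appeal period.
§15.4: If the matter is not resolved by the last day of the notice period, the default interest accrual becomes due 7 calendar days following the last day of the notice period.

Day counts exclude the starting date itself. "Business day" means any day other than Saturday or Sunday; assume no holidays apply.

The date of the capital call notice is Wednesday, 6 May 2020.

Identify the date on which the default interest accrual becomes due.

22 July 2020

The last day of the funding period: 53 calendar days after 6 May 2020 is 28 June 2020.
The last day of the appeal period: 7 calendar days after 28 June 2020 is 5 July 2020.
The last day of the notice period: counting 8 business days from Sunday, 5 July 2020 (Jul 6, Jul 7, Jul 8, Jul 9, Jul 10, Jul 13, Jul 14, Jul 15, skipping weekends) reaches Wednesday, 15 July 2020.
Adding 7 calendar days to 15 July 2020 gives 22 July 2020, which is the date on which the default interest accrual becomes due.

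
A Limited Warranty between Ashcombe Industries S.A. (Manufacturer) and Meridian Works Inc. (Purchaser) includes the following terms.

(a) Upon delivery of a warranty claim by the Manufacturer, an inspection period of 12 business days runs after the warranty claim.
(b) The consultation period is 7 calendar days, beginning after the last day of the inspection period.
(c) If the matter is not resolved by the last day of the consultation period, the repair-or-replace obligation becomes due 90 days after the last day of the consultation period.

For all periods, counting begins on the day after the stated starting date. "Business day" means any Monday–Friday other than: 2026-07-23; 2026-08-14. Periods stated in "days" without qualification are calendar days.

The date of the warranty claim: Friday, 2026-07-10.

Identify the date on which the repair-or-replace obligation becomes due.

The last day of the inspection period: counting 12 business days from Friday, 2026-07-10 (Jul 13, Jul 14, Jul 15, Jul 16, …, Jul 27, Jul 28, Jul 29, skipping weekends and the listed holiday on Jul 23) reaches Wednesday, 2026-07-29.
The last day of the consultation period: 2026-07-29 + 7 days = 2026-08-05.
Adding 90 calendar days to 2026-08-05 gives 2026-11-03, which is the date on which the repair-or-replace obligation becomes due.

2026-11-03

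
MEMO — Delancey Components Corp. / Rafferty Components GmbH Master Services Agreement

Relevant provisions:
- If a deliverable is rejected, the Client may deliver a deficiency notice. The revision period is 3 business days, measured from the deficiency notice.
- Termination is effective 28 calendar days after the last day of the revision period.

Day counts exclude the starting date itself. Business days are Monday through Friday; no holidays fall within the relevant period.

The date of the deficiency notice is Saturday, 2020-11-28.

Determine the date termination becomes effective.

2020-12-30

The last day of the revision period: 3 business days after Saturday, 2020-11-28, skipping weekends — Nov 30, Dec 1, Dec 2 — lands on Wednesday, 2020-12-02.
Adding 28 calendar days to 2020-12-02 gives 2020-12-30, which is the date termination becomes effective.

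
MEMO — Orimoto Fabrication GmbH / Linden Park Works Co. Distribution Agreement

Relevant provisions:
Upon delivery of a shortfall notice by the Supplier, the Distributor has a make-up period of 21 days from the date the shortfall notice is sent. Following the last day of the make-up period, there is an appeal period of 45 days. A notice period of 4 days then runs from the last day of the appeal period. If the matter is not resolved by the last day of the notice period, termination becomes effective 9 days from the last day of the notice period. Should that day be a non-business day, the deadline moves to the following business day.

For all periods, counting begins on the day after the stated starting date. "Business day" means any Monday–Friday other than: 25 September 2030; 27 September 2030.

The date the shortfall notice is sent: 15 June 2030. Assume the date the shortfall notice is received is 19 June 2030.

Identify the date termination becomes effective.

Adding 21 calendar days to 15 June 2030 gives 6 July 2030, which is the last day of the make-up period.
Adding 45 calendar days to 6 July 2030 gives 20 August 2030, which is the last day of the appeal period.
The last day of the notice period: 20 August 2030 + 4 days = 24 August 2030.
The date termination becomes effective: 9 calendar days after 24 August 2030 is 2 September 2030. 2 September 2030 is a Monday and is not a listed holiday, so no roll-forward applies.

2 September 2030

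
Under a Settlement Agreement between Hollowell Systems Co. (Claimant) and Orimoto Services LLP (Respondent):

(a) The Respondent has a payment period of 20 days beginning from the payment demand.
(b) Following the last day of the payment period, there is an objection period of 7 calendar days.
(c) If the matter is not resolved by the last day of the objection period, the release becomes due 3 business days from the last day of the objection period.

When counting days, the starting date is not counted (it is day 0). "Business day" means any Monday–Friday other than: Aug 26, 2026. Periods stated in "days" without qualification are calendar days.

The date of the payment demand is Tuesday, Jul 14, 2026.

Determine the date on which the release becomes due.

Aug 13, 2026

The last day of the payment period: Jul 14, 2026 + 20 days = Aug 3, 2026.
The last day of the objection period: Aug 3, 2026 + 7 days = Aug 10, 2026.
The date on which the release becomes due: 3 business days after Monday, Aug 10, 2026, skipping weekends — Aug 11, Aug 12, Aug 13 — lands on Thursday, Aug 13, 2026.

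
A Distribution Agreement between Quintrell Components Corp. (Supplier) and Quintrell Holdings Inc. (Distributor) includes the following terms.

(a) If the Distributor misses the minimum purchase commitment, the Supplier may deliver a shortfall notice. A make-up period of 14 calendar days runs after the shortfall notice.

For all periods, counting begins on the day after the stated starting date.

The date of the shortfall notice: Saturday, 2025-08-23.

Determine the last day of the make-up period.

2025-09-06

Adding 14 calendar days to 2025-08-23 gives 2025-09-06, which is the last day of the make-up period.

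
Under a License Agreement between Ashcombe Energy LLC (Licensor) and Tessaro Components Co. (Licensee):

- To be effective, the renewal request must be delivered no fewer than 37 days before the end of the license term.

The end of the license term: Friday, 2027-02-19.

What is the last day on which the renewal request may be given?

Counting back 37 calendar days from 2027-02-19 gives 2027-01-13.

2027-01-13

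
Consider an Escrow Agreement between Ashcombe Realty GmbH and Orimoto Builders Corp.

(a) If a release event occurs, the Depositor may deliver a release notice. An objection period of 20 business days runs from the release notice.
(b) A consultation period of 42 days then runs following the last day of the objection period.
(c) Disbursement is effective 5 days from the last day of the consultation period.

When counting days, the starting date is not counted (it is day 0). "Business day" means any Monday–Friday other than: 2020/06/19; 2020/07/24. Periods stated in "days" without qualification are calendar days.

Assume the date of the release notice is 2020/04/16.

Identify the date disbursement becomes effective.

2020/06/30

From Thursday, 2020/04/16, 20 business days (Apr 17, Apr 20, Apr 21, Apr 22, …, May 12, May 13, May 14, skipping weekends) brings us to Thursday, 2020/05/14, which is the last day of the objection period.
The last day of the consultation period: 42 calendar days after 2020/05/14 is 2020/06/25.
The date disbursement becomes effective: 2020/06/25 + 5 days = 2020/06/30.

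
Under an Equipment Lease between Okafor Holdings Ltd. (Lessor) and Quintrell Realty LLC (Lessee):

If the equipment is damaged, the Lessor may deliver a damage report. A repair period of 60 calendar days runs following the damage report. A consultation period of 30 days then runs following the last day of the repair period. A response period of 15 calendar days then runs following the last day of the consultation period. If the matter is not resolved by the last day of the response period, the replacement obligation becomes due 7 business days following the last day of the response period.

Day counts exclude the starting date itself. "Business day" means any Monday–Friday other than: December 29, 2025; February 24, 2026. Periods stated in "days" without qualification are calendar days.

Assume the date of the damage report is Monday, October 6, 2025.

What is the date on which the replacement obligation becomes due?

January 28, 2026

The last day of the repair period: October 6, 2025 + 60 days = December 5, 2025.
The last day of the consultation period: December 5, 2025 + 30 days = January 4, 2026.
Adding 15 calendar days to January 4, 2026 gives January 19, 2026, which is the last day of the response period.
The date on which the replacement obligation becomes due: counting 7 business days from Monday, January 19, 2026 (Jan 20, Jan 21, Jan 22, Jan 23, Jan 26, Jan 27, Jan 28, skipping weekends) reaches Wednesday, January 28, 2026.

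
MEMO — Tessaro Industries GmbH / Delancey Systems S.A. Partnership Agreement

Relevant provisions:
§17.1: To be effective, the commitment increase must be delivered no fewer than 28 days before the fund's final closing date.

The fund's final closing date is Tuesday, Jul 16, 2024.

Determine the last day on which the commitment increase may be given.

Counting back 28 calendar days from Jul 16, 2024 gives Jun 18, 2024.

Jun 18, 2024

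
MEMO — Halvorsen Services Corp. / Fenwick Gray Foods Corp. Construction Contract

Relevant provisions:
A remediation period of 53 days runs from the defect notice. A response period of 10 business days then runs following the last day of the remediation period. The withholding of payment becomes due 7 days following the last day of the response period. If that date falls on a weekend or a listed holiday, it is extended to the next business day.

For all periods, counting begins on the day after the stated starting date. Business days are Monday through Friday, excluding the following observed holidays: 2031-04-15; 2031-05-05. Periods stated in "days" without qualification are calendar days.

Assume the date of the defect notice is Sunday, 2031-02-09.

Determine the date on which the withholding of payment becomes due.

2031-04-25

Adding 53 calendar days to 2031-02-09 gives 2031-04-03, which is the last day of the remediation period.
From Thursday, 2031-04-03, 10 business days (Apr 4, Apr 7, Apr 8, Apr 9, Apr 10, Apr 11, Apr 14, Apr 16, Apr 17, Apr 18, skipping weekends and the listed holiday on Apr 15) brings us to Friday, 2031-04-18, which is the last day of the response period.
The date on which the withholding of payment becomes due: 2031-04-18 + 7 days = 2031-04-25. 2031-04-25 is a Friday and is not a listed holiday, so no roll-forward applies.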